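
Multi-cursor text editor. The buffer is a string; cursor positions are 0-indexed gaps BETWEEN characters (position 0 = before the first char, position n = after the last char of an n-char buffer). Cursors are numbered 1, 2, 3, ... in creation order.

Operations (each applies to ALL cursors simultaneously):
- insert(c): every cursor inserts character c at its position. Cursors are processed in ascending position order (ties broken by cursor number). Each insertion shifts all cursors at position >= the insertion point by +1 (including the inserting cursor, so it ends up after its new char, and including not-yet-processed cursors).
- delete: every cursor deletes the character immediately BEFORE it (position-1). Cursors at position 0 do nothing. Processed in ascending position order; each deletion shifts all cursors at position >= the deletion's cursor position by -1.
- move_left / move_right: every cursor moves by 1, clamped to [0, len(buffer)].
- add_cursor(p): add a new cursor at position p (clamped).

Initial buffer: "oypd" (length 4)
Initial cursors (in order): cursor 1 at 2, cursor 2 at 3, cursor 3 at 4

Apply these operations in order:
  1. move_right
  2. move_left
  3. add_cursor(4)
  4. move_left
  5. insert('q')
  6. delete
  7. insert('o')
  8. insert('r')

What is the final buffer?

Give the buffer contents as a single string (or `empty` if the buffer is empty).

Answer: ooryoorrpord

Derivation:
After op 1 (move_right): buffer="oypd" (len 4), cursors c1@3 c2@4 c3@4, authorship ....
After op 2 (move_left): buffer="oypd" (len 4), cursors c1@2 c2@3 c3@3, authorship ....
After op 3 (add_cursor(4)): buffer="oypd" (len 4), cursors c1@2 c2@3 c3@3 c4@4, authorship ....
After op 4 (move_left): buffer="oypd" (len 4), cursors c1@1 c2@2 c3@2 c4@3, authorship ....
After op 5 (insert('q')): buffer="oqyqqpqd" (len 8), cursors c1@2 c2@5 c3@5 c4@7, authorship .1.23.4.
After op 6 (delete): buffer="oypd" (len 4), cursors c1@1 c2@2 c3@2 c4@3, authorship ....
After op 7 (insert('o')): buffer="ooyoopod" (len 8), cursors c1@2 c2@5 c3@5 c4@7, authorship .1.23.4.
After op 8 (insert('r')): buffer="ooryoorrpord" (len 12), cursors c1@3 c2@8 c3@8 c4@11, authorship .11.2323.44.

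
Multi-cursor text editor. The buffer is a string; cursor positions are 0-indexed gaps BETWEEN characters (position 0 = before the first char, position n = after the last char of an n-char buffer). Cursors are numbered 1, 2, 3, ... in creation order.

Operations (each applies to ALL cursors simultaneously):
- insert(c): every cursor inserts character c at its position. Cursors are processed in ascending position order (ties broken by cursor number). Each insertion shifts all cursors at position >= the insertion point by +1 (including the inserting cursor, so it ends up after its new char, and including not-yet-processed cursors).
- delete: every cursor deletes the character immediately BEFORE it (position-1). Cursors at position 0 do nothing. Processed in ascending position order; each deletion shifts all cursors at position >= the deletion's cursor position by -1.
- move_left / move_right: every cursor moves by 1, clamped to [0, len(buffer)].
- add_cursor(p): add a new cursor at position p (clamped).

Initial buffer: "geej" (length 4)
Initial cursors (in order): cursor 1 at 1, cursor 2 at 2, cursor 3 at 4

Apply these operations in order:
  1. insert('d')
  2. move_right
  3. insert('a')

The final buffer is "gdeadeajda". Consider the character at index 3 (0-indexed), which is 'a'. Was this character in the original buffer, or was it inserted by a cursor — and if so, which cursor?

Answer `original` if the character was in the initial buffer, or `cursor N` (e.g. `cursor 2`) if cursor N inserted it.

After op 1 (insert('d')): buffer="gdedejd" (len 7), cursors c1@2 c2@4 c3@7, authorship .1.2..3
After op 2 (move_right): buffer="gdedejd" (len 7), cursors c1@3 c2@5 c3@7, authorship .1.2..3
After op 3 (insert('a')): buffer="gdeadeajda" (len 10), cursors c1@4 c2@7 c3@10, authorship .1.12.2.33
Authorship (.=original, N=cursor N): . 1 . 1 2 . 2 . 3 3
Index 3: author = 1

Answer: cursor 1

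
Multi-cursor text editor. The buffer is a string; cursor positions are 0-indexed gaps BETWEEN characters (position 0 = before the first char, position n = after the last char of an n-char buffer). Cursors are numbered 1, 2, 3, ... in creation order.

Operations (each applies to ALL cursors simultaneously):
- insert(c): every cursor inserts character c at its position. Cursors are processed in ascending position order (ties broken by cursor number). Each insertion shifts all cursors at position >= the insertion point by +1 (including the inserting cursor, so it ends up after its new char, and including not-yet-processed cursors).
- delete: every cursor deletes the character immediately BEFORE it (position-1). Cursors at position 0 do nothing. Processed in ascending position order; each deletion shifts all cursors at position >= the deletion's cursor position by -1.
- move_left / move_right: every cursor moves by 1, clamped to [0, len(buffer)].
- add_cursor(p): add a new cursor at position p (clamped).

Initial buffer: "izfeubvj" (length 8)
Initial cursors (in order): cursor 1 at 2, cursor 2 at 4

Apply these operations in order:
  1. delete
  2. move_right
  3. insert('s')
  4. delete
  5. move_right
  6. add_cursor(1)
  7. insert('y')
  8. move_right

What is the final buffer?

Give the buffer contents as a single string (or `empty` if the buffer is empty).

Answer: iyfuybyvj

Derivation:
After op 1 (delete): buffer="ifubvj" (len 6), cursors c1@1 c2@2, authorship ......
After op 2 (move_right): buffer="ifubvj" (len 6), cursors c1@2 c2@3, authorship ......
After op 3 (insert('s')): buffer="ifsusbvj" (len 8), cursors c1@3 c2@5, authorship ..1.2...
After op 4 (delete): buffer="ifubvj" (len 6), cursors c1@2 c2@3, authorship ......
After op 5 (move_right): buffer="ifubvj" (len 6), cursors c1@3 c2@4, authorship ......
After op 6 (add_cursor(1)): buffer="ifubvj" (len 6), cursors c3@1 c1@3 c2@4, authorship ......
After op 7 (insert('y')): buffer="iyfuybyvj" (len 9), cursors c3@2 c1@5 c2@7, authorship .3..1.2..
After op 8 (move_right): buffer="iyfuybyvj" (len 9), cursors c3@3 c1@6 c2@8, authorship .3..1.2..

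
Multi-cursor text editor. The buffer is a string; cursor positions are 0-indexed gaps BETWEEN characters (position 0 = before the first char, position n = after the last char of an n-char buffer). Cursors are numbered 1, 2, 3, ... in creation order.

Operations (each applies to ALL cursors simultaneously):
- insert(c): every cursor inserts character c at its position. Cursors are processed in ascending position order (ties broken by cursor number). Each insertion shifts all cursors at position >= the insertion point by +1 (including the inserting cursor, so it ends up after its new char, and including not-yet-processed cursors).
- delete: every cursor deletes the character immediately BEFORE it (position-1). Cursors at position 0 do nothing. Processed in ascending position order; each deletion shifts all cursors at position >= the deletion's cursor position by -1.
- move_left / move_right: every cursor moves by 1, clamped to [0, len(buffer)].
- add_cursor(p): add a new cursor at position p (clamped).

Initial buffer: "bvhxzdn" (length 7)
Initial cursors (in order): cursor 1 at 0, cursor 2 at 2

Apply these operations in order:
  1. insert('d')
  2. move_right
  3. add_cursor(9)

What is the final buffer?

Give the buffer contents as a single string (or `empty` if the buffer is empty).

After op 1 (insert('d')): buffer="dbvdhxzdn" (len 9), cursors c1@1 c2@4, authorship 1..2.....
After op 2 (move_right): buffer="dbvdhxzdn" (len 9), cursors c1@2 c2@5, authorship 1..2.....
After op 3 (add_cursor(9)): buffer="dbvdhxzdn" (len 9), cursors c1@2 c2@5 c3@9, authorship 1..2.....

Answer: dbvdhxzdn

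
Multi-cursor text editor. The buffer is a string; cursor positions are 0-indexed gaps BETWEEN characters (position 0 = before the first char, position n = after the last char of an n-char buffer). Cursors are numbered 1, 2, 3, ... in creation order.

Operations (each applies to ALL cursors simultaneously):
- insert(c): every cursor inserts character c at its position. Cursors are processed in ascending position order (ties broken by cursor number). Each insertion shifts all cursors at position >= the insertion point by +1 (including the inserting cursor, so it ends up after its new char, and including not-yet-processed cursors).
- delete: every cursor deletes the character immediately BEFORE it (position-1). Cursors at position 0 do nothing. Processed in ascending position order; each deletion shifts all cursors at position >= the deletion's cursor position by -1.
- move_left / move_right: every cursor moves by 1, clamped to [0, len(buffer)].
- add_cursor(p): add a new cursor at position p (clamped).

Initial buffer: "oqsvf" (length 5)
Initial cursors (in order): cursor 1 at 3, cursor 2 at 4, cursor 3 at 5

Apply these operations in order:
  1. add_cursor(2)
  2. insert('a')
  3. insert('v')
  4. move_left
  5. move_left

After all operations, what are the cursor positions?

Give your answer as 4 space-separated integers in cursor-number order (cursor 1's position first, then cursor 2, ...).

After op 1 (add_cursor(2)): buffer="oqsvf" (len 5), cursors c4@2 c1@3 c2@4 c3@5, authorship .....
After op 2 (insert('a')): buffer="oqasavafa" (len 9), cursors c4@3 c1@5 c2@7 c3@9, authorship ..4.1.2.3
After op 3 (insert('v')): buffer="oqavsavvavfav" (len 13), cursors c4@4 c1@7 c2@10 c3@13, authorship ..44.11.22.33
After op 4 (move_left): buffer="oqavsavvavfav" (len 13), cursors c4@3 c1@6 c2@9 c3@12, authorship ..44.11.22.33
After op 5 (move_left): buffer="oqavsavvavfav" (len 13), cursors c4@2 c1@5 c2@8 c3@11, authorship ..44.11.22.33

Answer: 5 8 11 2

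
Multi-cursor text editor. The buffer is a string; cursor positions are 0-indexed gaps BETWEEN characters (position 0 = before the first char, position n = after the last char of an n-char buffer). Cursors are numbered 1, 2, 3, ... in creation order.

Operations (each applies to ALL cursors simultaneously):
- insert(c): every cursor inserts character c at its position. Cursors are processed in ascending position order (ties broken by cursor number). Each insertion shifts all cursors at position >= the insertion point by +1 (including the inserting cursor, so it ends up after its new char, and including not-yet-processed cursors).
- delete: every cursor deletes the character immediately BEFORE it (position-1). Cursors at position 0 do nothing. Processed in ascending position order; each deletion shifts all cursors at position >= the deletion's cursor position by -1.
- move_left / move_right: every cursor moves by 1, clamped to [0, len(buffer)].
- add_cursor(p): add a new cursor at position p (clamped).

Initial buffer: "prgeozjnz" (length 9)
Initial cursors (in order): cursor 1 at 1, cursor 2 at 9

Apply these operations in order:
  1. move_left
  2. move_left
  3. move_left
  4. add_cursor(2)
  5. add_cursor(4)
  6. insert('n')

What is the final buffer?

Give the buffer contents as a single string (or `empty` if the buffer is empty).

Answer: nprngenoznjnz

Derivation:
After op 1 (move_left): buffer="prgeozjnz" (len 9), cursors c1@0 c2@8, authorship .........
After op 2 (move_left): buffer="prgeozjnz" (len 9), cursors c1@0 c2@7, authorship .........
After op 3 (move_left): buffer="prgeozjnz" (len 9), cursors c1@0 c2@6, authorship .........
After op 4 (add_cursor(2)): buffer="prgeozjnz" (len 9), cursors c1@0 c3@2 c2@6, authorship .........
After op 5 (add_cursor(4)): buffer="prgeozjnz" (len 9), cursors c1@0 c3@2 c4@4 c2@6, authorship .........
After op 6 (insert('n')): buffer="nprngenoznjnz" (len 13), cursors c1@1 c3@4 c4@7 c2@10, authorship 1..3..4..2...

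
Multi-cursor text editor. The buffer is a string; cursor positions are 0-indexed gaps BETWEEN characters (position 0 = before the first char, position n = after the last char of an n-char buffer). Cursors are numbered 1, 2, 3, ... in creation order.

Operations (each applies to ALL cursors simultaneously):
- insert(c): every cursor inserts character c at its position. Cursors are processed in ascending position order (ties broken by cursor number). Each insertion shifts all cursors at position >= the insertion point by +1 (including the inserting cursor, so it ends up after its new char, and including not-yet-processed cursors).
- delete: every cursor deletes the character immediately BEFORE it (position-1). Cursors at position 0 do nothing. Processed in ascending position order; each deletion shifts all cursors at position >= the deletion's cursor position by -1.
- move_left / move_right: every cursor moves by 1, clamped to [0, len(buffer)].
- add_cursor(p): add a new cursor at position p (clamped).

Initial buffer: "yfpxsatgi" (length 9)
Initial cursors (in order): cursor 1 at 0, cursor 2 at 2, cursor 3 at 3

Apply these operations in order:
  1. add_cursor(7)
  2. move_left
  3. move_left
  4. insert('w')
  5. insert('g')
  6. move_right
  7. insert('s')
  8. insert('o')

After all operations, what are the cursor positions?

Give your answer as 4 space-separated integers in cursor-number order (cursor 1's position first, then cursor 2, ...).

After op 1 (add_cursor(7)): buffer="yfpxsatgi" (len 9), cursors c1@0 c2@2 c3@3 c4@7, authorship .........
After op 2 (move_left): buffer="yfpxsatgi" (len 9), cursors c1@0 c2@1 c3@2 c4@6, authorship .........
After op 3 (move_left): buffer="yfpxsatgi" (len 9), cursors c1@0 c2@0 c3@1 c4@5, authorship .........
After op 4 (insert('w')): buffer="wwywfpxswatgi" (len 13), cursors c1@2 c2@2 c3@4 c4@9, authorship 12.3....4....
After op 5 (insert('g')): buffer="wwggywgfpxswgatgi" (len 17), cursors c1@4 c2@4 c3@7 c4@13, authorship 1212.33....44....
After op 6 (move_right): buffer="wwggywgfpxswgatgi" (len 17), cursors c1@5 c2@5 c3@8 c4@14, authorship 1212.33....44....
After op 7 (insert('s')): buffer="wwggysswgfspxswgastgi" (len 21), cursors c1@7 c2@7 c3@11 c4@18, authorship 1212.1233.3...44.4...
After op 8 (insert('o')): buffer="wwggyssoowgfsopxswgasotgi" (len 25), cursors c1@9 c2@9 c3@14 c4@22, authorship 1212.121233.33...44.44...

Answer: 9 9 14 22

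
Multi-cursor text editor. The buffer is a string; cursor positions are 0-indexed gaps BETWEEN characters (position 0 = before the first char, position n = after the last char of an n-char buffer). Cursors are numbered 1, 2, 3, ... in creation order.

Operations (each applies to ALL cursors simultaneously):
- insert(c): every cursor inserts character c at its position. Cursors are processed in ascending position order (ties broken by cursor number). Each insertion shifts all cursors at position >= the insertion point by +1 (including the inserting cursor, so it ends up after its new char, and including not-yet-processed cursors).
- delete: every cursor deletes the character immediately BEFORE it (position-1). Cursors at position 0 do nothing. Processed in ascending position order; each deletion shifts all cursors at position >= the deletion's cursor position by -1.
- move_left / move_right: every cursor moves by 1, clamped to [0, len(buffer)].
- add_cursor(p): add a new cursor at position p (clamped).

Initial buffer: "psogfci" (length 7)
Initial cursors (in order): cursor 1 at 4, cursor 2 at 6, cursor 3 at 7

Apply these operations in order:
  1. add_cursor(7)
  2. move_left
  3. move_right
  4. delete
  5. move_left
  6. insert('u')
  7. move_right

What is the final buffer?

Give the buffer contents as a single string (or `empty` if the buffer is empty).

Answer: psuuuuo

Derivation:
After op 1 (add_cursor(7)): buffer="psogfci" (len 7), cursors c1@4 c2@6 c3@7 c4@7, authorship .......
After op 2 (move_left): buffer="psogfci" (len 7), cursors c1@3 c2@5 c3@6 c4@6, authorship .......
After op 3 (move_right): buffer="psogfci" (len 7), cursors c1@4 c2@6 c3@7 c4@7, authorship .......
After op 4 (delete): buffer="pso" (len 3), cursors c1@3 c2@3 c3@3 c4@3, authorship ...
After op 5 (move_left): buffer="pso" (len 3), cursors c1@2 c2@2 c3@2 c4@2, authorship ...
After op 6 (insert('u')): buffer="psuuuuo" (len 7), cursors c1@6 c2@6 c3@6 c4@6, authorship ..1234.
After op 7 (move_right): buffer="psuuuuo" (len 7), cursors c1@7 c2@7 c3@7 c4@7, authorship ..1234.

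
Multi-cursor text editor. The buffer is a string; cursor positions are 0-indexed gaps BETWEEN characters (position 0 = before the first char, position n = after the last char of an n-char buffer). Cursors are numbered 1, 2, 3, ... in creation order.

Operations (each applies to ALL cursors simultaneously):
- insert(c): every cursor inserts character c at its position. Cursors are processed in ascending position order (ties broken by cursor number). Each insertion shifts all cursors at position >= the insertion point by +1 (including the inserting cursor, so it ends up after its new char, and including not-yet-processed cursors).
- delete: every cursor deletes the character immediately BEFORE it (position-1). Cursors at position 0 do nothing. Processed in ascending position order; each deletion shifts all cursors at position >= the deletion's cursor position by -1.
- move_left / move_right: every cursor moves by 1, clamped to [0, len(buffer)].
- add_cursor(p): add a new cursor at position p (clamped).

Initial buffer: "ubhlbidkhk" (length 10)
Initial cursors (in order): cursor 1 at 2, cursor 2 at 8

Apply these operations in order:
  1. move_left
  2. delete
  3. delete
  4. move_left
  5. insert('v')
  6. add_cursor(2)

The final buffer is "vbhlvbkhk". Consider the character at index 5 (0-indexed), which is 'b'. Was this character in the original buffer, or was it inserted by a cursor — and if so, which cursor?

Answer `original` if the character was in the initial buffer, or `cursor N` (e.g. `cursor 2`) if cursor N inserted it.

After op 1 (move_left): buffer="ubhlbidkhk" (len 10), cursors c1@1 c2@7, authorship ..........
After op 2 (delete): buffer="bhlbikhk" (len 8), cursors c1@0 c2@5, authorship ........
After op 3 (delete): buffer="bhlbkhk" (len 7), cursors c1@0 c2@4, authorship .......
After op 4 (move_left): buffer="bhlbkhk" (len 7), cursors c1@0 c2@3, authorship .......
After op 5 (insert('v')): buffer="vbhlvbkhk" (len 9), cursors c1@1 c2@5, authorship 1...2....
After op 6 (add_cursor(2)): buffer="vbhlvbkhk" (len 9), cursors c1@1 c3@2 c2@5, authorship 1...2....
Authorship (.=original, N=cursor N): 1 . . . 2 . . . .
Index 5: author = original

Answer: original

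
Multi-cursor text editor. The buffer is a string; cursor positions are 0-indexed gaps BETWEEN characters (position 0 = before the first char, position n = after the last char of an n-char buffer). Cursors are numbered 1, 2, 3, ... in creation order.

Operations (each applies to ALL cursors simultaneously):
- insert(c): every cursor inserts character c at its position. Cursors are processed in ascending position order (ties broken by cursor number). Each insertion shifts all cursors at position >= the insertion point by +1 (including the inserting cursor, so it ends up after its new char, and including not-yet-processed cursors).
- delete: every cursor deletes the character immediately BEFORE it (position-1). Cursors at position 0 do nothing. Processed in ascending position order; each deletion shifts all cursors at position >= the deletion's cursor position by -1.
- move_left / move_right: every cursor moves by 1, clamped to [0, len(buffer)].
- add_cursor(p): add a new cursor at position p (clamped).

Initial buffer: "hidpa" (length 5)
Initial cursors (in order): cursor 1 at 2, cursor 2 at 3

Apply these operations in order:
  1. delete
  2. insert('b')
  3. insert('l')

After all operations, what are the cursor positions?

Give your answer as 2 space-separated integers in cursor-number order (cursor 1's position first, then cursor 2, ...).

After op 1 (delete): buffer="hpa" (len 3), cursors c1@1 c2@1, authorship ...
After op 2 (insert('b')): buffer="hbbpa" (len 5), cursors c1@3 c2@3, authorship .12..
After op 3 (insert('l')): buffer="hbbllpa" (len 7), cursors c1@5 c2@5, authorship .1212..

Answer: 5 5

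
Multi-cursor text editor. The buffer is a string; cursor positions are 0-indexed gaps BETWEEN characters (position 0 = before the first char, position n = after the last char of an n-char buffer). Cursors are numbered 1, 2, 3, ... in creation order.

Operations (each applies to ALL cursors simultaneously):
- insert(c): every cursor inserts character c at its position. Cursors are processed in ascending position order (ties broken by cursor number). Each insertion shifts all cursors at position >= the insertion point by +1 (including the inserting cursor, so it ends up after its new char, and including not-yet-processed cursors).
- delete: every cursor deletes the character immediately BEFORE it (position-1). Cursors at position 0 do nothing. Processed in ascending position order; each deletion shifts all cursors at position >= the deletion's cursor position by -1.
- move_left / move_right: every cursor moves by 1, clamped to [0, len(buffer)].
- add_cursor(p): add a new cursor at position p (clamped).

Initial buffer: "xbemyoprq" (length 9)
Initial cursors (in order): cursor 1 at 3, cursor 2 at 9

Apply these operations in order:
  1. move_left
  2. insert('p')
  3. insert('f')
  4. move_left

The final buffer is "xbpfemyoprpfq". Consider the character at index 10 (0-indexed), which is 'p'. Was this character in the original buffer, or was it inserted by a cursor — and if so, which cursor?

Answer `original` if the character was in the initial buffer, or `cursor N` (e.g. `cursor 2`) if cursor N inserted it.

After op 1 (move_left): buffer="xbemyoprq" (len 9), cursors c1@2 c2@8, authorship .........
After op 2 (insert('p')): buffer="xbpemyoprpq" (len 11), cursors c1@3 c2@10, authorship ..1......2.
After op 3 (insert('f')): buffer="xbpfemyoprpfq" (len 13), cursors c1@4 c2@12, authorship ..11......22.
After op 4 (move_left): buffer="xbpfemyoprpfq" (len 13), cursors c1@3 c2@11, authorship ..11......22.
Authorship (.=original, N=cursor N): . . 1 1 . . . . . . 2 2 .
Index 10: author = 2

Answer: cursor 2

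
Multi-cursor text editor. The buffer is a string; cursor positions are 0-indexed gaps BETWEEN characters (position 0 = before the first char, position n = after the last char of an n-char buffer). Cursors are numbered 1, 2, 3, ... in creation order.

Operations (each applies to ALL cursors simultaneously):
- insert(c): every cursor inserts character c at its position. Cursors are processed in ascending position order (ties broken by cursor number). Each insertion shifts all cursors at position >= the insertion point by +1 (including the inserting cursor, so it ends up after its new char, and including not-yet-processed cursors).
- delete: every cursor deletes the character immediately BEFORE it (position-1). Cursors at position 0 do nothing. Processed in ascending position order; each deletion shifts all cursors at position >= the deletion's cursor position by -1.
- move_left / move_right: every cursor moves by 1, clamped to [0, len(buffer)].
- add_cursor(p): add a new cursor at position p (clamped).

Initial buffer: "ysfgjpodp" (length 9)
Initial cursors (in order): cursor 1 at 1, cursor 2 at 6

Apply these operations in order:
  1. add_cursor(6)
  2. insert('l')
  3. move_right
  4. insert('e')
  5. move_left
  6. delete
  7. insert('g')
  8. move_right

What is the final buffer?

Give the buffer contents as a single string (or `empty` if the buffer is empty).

Answer: ylgefgjpllggedp

Derivation:
After op 1 (add_cursor(6)): buffer="ysfgjpodp" (len 9), cursors c1@1 c2@6 c3@6, authorship .........
After op 2 (insert('l')): buffer="ylsfgjpllodp" (len 12), cursors c1@2 c2@9 c3@9, authorship .1.....23...
After op 3 (move_right): buffer="ylsfgjpllodp" (len 12), cursors c1@3 c2@10 c3@10, authorship .1.....23...
After op 4 (insert('e')): buffer="ylsefgjplloeedp" (len 15), cursors c1@4 c2@13 c3@13, authorship .1.1....23.23..
After op 5 (move_left): buffer="ylsefgjplloeedp" (len 15), cursors c1@3 c2@12 c3@12, authorship .1.1....23.23..
After op 6 (delete): buffer="ylefgjplledp" (len 12), cursors c1@2 c2@9 c3@9, authorship .11....233..
After op 7 (insert('g')): buffer="ylgefgjpllggedp" (len 15), cursors c1@3 c2@12 c3@12, authorship .111....23233..
After op 8 (move_right): buffer="ylgefgjpllggedp" (len 15), cursors c1@4 c2@13 c3@13, authorship .111....23233..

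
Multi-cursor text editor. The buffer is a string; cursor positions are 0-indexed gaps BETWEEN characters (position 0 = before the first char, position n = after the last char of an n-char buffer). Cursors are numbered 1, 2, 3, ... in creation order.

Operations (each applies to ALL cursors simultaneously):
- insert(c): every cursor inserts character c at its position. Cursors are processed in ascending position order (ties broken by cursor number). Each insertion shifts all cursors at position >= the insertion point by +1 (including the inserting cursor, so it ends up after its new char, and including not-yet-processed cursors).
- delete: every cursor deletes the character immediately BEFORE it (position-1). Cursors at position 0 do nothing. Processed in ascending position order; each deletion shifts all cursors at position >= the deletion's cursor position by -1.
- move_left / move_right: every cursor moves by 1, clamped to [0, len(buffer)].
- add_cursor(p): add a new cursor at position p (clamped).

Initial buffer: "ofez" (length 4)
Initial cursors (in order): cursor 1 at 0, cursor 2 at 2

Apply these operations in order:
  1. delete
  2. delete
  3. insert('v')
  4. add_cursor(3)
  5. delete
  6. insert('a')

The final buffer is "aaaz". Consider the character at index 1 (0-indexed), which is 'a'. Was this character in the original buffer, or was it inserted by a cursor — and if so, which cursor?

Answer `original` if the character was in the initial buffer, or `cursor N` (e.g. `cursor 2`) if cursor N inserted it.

Answer: cursor 2

Derivation:
After op 1 (delete): buffer="oez" (len 3), cursors c1@0 c2@1, authorship ...
After op 2 (delete): buffer="ez" (len 2), cursors c1@0 c2@0, authorship ..
After op 3 (insert('v')): buffer="vvez" (len 4), cursors c1@2 c2@2, authorship 12..
After op 4 (add_cursor(3)): buffer="vvez" (len 4), cursors c1@2 c2@2 c3@3, authorship 12..
After op 5 (delete): buffer="z" (len 1), cursors c1@0 c2@0 c3@0, authorship .
After op 6 (insert('a')): buffer="aaaz" (len 4), cursors c1@3 c2@3 c3@3, authorship 123.
Authorship (.=original, N=cursor N): 1 2 3 .
Index 1: author = 2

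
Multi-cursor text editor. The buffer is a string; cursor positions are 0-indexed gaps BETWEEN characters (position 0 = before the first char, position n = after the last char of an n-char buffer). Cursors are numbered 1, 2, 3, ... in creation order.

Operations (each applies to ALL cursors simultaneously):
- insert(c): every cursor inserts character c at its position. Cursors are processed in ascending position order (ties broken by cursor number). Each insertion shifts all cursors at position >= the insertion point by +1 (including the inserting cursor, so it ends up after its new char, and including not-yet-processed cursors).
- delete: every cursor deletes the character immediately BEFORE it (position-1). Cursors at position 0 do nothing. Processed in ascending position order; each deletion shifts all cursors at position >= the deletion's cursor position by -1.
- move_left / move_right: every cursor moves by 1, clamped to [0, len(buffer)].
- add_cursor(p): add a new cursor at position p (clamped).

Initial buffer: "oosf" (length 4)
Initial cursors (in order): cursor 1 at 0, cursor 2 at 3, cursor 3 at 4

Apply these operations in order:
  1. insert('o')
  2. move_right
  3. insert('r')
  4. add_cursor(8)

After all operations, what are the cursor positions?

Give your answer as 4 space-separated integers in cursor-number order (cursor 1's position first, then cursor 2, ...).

After op 1 (insert('o')): buffer="ooosofo" (len 7), cursors c1@1 c2@5 c3@7, authorship 1...2.3
After op 2 (move_right): buffer="ooosofo" (len 7), cursors c1@2 c2@6 c3@7, authorship 1...2.3
After op 3 (insert('r')): buffer="oorosofror" (len 10), cursors c1@3 c2@8 c3@10, authorship 1.1..2.233
After op 4 (add_cursor(8)): buffer="oorosofror" (len 10), cursors c1@3 c2@8 c4@8 c3@10, authorship 1.1..2.233

Answer: 3 8 10 8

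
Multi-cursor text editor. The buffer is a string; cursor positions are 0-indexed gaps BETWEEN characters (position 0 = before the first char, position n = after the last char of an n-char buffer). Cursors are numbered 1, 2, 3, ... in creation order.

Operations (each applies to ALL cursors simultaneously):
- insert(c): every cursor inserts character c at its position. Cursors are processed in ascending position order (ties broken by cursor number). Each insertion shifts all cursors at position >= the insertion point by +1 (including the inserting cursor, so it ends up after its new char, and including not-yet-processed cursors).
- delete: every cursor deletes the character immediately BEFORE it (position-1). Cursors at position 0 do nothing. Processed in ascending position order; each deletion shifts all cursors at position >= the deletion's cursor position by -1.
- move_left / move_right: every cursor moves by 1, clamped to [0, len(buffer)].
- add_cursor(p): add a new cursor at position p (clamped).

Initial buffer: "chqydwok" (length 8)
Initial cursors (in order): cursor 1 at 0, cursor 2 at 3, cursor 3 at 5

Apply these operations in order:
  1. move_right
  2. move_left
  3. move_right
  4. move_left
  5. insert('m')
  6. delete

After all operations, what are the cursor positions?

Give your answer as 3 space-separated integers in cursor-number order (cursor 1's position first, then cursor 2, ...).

After op 1 (move_right): buffer="chqydwok" (len 8), cursors c1@1 c2@4 c3@6, authorship ........
After op 2 (move_left): buffer="chqydwok" (len 8), cursors c1@0 c2@3 c3@5, authorship ........
After op 3 (move_right): buffer="chqydwok" (len 8), cursors c1@1 c2@4 c3@6, authorship ........
After op 4 (move_left): buffer="chqydwok" (len 8), cursors c1@0 c2@3 c3@5, authorship ........
After op 5 (insert('m')): buffer="mchqmydmwok" (len 11), cursors c1@1 c2@5 c3@8, authorship 1...2..3...
After op 6 (delete): buffer="chqydwok" (len 8), cursors c1@0 c2@3 c3@5, authorship ........

Answer: 0 3 5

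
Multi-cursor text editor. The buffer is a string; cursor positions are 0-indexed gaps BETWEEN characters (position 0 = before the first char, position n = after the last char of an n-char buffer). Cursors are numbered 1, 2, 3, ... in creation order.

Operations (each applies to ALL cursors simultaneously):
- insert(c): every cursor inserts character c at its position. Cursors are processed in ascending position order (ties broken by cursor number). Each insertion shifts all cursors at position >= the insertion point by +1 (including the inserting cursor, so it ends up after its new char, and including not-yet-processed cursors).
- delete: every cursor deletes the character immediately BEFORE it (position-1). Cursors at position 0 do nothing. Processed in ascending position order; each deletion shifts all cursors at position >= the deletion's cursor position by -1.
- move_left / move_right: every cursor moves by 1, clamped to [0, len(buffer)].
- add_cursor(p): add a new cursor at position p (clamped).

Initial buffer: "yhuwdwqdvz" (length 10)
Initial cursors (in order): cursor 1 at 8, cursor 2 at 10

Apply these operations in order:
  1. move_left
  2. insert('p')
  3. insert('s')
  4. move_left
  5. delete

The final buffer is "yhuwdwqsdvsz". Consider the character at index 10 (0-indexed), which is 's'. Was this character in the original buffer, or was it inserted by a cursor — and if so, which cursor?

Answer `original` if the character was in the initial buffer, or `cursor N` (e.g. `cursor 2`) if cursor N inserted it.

After op 1 (move_left): buffer="yhuwdwqdvz" (len 10), cursors c1@7 c2@9, authorship ..........
After op 2 (insert('p')): buffer="yhuwdwqpdvpz" (len 12), cursors c1@8 c2@11, authorship .......1..2.
After op 3 (insert('s')): buffer="yhuwdwqpsdvpsz" (len 14), cursors c1@9 c2@13, authorship .......11..22.
After op 4 (move_left): buffer="yhuwdwqpsdvpsz" (len 14), cursors c1@8 c2@12, authorship .......11..22.
After op 5 (delete): buffer="yhuwdwqsdvsz" (len 12), cursors c1@7 c2@10, authorship .......1..2.
Authorship (.=original, N=cursor N): . . . . . . . 1 . . 2 .
Index 10: author = 2

Answer: cursor 2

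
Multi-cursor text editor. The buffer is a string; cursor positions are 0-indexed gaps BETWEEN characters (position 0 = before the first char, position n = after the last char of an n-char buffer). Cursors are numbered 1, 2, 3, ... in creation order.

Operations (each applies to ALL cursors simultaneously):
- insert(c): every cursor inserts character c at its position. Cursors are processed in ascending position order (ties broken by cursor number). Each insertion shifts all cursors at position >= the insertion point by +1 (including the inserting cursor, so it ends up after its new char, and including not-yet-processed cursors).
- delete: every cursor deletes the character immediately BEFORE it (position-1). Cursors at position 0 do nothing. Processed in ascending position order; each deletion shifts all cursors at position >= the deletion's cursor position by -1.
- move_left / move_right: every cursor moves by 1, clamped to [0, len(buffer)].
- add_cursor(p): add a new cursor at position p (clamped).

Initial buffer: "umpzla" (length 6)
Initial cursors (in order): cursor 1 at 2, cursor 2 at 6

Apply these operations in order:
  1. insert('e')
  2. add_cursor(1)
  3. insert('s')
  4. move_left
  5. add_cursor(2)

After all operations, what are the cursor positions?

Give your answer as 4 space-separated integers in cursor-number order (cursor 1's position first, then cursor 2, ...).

Answer: 4 10 1 2

Derivation:
After op 1 (insert('e')): buffer="umepzlae" (len 8), cursors c1@3 c2@8, authorship ..1....2
After op 2 (add_cursor(1)): buffer="umepzlae" (len 8), cursors c3@1 c1@3 c2@8, authorship ..1....2
After op 3 (insert('s')): buffer="usmespzlaes" (len 11), cursors c3@2 c1@5 c2@11, authorship .3.11....22
After op 4 (move_left): buffer="usmespzlaes" (len 11), cursors c3@1 c1@4 c2@10, authorship .3.11....22
After op 5 (add_cursor(2)): buffer="usmespzlaes" (len 11), cursors c3@1 c4@2 c1@4 c2@10, authorship .3.11....22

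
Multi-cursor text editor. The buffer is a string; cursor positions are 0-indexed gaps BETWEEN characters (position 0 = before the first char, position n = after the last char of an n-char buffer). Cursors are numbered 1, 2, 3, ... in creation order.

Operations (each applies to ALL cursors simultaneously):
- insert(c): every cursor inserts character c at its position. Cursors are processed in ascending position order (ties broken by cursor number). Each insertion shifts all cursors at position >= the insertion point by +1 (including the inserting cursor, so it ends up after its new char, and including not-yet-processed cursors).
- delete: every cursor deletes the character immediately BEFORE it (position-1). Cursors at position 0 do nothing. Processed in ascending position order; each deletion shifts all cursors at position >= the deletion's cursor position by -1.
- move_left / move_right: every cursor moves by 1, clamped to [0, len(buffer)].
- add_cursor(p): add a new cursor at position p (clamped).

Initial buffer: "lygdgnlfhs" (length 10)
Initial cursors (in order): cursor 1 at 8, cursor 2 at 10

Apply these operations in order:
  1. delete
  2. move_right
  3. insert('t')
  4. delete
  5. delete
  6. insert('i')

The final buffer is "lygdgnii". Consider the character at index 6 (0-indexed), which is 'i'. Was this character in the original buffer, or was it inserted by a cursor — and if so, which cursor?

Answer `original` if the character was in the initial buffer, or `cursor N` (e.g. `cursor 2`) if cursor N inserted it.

Answer: cursor 1

Derivation:
After op 1 (delete): buffer="lygdgnlh" (len 8), cursors c1@7 c2@8, authorship ........
After op 2 (move_right): buffer="lygdgnlh" (len 8), cursors c1@8 c2@8, authorship ........
After op 3 (insert('t')): buffer="lygdgnlhtt" (len 10), cursors c1@10 c2@10, authorship ........12
After op 4 (delete): buffer="lygdgnlh" (len 8), cursors c1@8 c2@8, authorship ........
After op 5 (delete): buffer="lygdgn" (len 6), cursors c1@6 c2@6, authorship ......
After op 6 (insert('i')): buffer="lygdgnii" (len 8), cursors c1@8 c2@8, authorship ......12
Authorship (.=original, N=cursor N): . . . . . . 1 2
Index 6: author = 1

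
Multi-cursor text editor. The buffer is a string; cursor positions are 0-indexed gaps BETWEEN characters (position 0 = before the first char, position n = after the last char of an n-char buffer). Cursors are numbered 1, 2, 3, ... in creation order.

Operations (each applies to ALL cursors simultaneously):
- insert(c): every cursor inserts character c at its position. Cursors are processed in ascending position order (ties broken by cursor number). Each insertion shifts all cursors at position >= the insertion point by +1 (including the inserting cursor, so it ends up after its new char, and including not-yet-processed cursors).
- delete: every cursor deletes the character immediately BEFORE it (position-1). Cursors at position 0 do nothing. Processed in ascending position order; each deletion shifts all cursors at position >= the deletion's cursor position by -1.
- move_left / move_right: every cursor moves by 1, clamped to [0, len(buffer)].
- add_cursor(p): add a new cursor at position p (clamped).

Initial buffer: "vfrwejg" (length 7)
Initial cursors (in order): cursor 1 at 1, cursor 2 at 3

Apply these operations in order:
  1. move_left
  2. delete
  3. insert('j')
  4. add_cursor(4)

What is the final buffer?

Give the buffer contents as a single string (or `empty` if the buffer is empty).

Answer: jvjrwejg

Derivation:
After op 1 (move_left): buffer="vfrwejg" (len 7), cursors c1@0 c2@2, authorship .......
After op 2 (delete): buffer="vrwejg" (len 6), cursors c1@0 c2@1, authorship ......
After op 3 (insert('j')): buffer="jvjrwejg" (len 8), cursors c1@1 c2@3, authorship 1.2.....
After op 4 (add_cursor(4)): buffer="jvjrwejg" (len 8), cursors c1@1 c2@3 c3@4, authorship 1.2.....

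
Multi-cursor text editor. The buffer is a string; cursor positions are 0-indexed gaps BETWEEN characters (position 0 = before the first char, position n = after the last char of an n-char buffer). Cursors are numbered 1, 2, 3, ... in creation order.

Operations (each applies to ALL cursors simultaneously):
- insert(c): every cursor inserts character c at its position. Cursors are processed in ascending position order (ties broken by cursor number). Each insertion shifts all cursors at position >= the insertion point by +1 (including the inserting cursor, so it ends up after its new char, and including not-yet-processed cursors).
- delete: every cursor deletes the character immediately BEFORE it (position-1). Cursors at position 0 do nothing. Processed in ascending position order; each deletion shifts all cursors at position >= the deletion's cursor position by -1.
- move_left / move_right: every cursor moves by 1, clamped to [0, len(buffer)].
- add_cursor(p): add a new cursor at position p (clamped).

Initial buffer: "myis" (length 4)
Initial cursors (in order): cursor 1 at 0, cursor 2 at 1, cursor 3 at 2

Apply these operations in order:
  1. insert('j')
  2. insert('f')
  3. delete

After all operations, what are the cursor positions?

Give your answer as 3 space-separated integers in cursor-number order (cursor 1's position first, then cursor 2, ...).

Answer: 1 3 5

Derivation:
After op 1 (insert('j')): buffer="jmjyjis" (len 7), cursors c1@1 c2@3 c3@5, authorship 1.2.3..
After op 2 (insert('f')): buffer="jfmjfyjfis" (len 10), cursors c1@2 c2@5 c3@8, authorship 11.22.33..
After op 3 (delete): buffer="jmjyjis" (len 7), cursors c1@1 c2@3 c3@5, authorship 1.2.3..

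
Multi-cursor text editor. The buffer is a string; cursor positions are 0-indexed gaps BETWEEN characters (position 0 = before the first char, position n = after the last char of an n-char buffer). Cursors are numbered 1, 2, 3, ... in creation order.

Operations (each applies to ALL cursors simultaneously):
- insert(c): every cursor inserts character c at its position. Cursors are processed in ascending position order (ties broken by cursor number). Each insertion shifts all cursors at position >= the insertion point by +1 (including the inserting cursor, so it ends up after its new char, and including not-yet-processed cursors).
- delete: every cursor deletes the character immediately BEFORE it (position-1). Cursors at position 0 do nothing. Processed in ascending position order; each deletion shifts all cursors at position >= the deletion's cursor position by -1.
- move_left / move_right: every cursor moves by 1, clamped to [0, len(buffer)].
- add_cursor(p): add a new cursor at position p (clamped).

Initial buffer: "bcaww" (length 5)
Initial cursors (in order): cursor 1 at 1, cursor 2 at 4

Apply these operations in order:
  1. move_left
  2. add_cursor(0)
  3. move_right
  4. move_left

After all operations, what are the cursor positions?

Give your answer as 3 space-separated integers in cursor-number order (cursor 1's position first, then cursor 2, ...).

Answer: 0 3 0

Derivation:
After op 1 (move_left): buffer="bcaww" (len 5), cursors c1@0 c2@3, authorship .....
After op 2 (add_cursor(0)): buffer="bcaww" (len 5), cursors c1@0 c3@0 c2@3, authorship .....
After op 3 (move_right): buffer="bcaww" (len 5), cursors c1@1 c3@1 c2@4, authorship .....
After op 4 (move_left): buffer="bcaww" (len 5), cursors c1@0 c3@0 c2@3, authorship .....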